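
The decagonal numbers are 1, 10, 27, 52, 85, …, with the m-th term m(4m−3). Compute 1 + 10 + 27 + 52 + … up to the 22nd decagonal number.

Σ i(4i−3) = 4Σi² − 3Σi over i = 1..22.
Σi = 253 and Σi² = 3795.
4·3795 − 3·253 = 14421.

14421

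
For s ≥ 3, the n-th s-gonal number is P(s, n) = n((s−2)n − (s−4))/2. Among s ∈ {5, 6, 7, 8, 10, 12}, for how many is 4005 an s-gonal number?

s = 5: P(5, 51) = 3876 and P(5, 52) = 4030; 4005 is not s-gonal.
s = 6: P(6, 45) = 4005. ✓
s = 7: P(7, 40) = 3940 and P(7, 41) = 4141; 4005 is not s-gonal.
s = 8: P(8, 36) = 3816 and P(8, 37) = 4033; 4005 is not s-gonal.
s = 10: P(10, 32) = 4000 and P(10, 33) = 4257; 4005 is not s-gonal.
s = 12: P(12, 28) = 3808 and P(12, 29) = 4089; 4005 is not s-gonal.
Hits: s ∈ {6} → 1.

1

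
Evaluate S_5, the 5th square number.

25

The 5th square number is n² with n = 5.
5² = 25.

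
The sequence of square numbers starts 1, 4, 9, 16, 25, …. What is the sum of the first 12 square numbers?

650

Σ_{i=1}^{12} i² = 12·13·25/6 = 650.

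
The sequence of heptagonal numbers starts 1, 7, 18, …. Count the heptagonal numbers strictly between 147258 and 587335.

241

The n-th heptagonal number is n(5n−3)/2.
Smallest index with value > 147258: n = 244 (giving 148474).
Largest index with value < 587335: n = 484 (giving 584914).
Indices 244 through 484: 241 terms.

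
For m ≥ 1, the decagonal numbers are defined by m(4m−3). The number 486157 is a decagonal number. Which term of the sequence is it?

349

Set n(4n−3) = 486157, giving 4n² − 3n − 486157 = 0.
The discriminant is 9 + 16·486157 = 7778521, and √7778521 = 2789.
So n = (3 + 2789) / 8 = 2792/8 = 349.
Check: 349·(4·349 − 3) = 486157. ✓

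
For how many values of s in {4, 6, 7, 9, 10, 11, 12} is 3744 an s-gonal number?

1

s = 4: P(4, 61) = 3721 and P(4, 62) = 3844; 3744 is not s-gonal.
s = 6: P(6, 43) = 3655 and P(6, 44) = 3828; 3744 is not s-gonal.
s = 7: P(7, 39) = 3744. ✓
s = 9: P(9, 33) = 3729 and P(9, 34) = 3961; 3744 is not s-gonal.
s = 10: P(10, 30) = 3510 and P(10, 31) = 3751; 3744 is not s-gonal.
s = 11: P(11, 29) = 3683 and P(11, 30) = 3945; 3744 is not s-gonal.
s = 12: P(12, 27) = 3537 and P(12, 28) = 3808; 3744 is not s-gonal.
Hits: s ∈ {7} → 1.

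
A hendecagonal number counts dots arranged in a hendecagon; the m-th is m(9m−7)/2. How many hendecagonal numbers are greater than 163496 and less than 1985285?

473

The n-th hendecagonal number is n(9n−7)/2.
Smallest index with value > 163496: n = 192 (giving 165216).
Largest index with value < 1985285: n = 664 (giving 1981708).
Indices 192 through 664: 473 terms.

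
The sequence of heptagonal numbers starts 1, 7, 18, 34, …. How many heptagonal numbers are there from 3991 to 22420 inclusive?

55

The n-th heptagonal number is n(5n−3)/2.
Smallest index with value ≥ 3991: n = 41 (giving 4141).
Largest index with value ≤ 22420: n = 95 (giving 22420).
Indices 41 through 95: 55 terms.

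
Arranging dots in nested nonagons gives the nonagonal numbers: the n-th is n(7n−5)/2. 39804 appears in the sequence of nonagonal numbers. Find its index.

107

Set n(7n−5)/2 = 39804, giving 7n² − 5n − 79608 = 0.
So n = (5 + 1493) / 14 = 1498/14 = 107.
Check: 107·(7·107 − 5)/2 = 39804. ✓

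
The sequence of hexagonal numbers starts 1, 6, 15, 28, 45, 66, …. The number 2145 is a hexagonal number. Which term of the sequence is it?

33

Set n(2n−1) = 2145, giving 2n² − n − 2145 = 0.
The discriminant is 1 + 8·2145 = 17161, and √17161 = 131.
So n = (1 + 131) / 4 = 132/4 = 33.
Check: 33·(2·33 − 1) = 2145. ✓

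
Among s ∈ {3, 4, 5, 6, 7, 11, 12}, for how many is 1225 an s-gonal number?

s = 3: P(3, 49) = 1225. ✓
s = 4: P(4, 35) = 1225. ✓
s = 5: P(5, 28) = 1162 and P(5, 29) = 1247; 1225 is not s-gonal.
s = 6: P(6, 25) = 1225. ✓
s = 7: P(7, 22) = 1177 and P(7, 23) = 1288; 1225 is not s-gonal.
s = 11: P(11, 16) = 1096 and P(11, 17) = 1241; 1225 is not s-gonal.
s = 12: P(12, 16) = 1216 and P(12, 17) = 1377; 1225 is not s-gonal.
Hits: s ∈ {3, 4, 6} → 3.

3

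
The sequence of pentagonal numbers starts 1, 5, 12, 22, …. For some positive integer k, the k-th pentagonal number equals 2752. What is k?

Set n(3n−1)/2 = 2752, giving 3n² − n − 5504 = 0.
The discriminant is 1 + 24·2752 = 66049, and √66049 = 257.
So n = (1 + 257) / 6 = 258/6 = 43.

43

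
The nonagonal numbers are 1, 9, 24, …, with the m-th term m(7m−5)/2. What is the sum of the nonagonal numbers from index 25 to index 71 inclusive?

Σ i(7i−5)/2 = (7Σi² − 5Σi) / 2 over i = 25..71.
Σi = 2556 − 300 = 2256 and Σi² = 121836 − 4900 = 116936.
(7·116936 − 5·2256) / 2 = 807272/2 = 403636.

403636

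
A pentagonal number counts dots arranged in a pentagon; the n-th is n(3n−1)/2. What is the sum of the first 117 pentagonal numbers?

807651

Σ i(3i−1)/2 = (3Σi² − Σi) / 2 over i = 1..117.
Σi = 6903 and Σi² = 540735.
(3·540735 − 1·6903) / 2 = 1615302/2 = 807651.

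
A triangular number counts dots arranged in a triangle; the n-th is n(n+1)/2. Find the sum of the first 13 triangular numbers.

455

Σ i(i+1)/2 = (Σi² + Σi) / 2 over i = 1..13.
Σi = 91 and Σi² = 819.
(1·819 + 1·91) / 2 = 910/2 = 455.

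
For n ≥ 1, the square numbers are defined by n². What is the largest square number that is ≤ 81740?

81225

Solve n² ≤ 81740 for integer n.
n = 285 gives 81225 ≤ 81740, while n = 286 gives 81796 > 81740; so the answer is 81225.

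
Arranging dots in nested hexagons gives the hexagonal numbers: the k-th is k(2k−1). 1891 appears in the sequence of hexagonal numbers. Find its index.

31

Set n(2n−1) = 1891, giving 2n² − n − 1891 = 0.
The discriminant is 1 + 8·1891 = 15129, and √15129 = 123.
So n = (1 + 123) / 4 = 124/4 = 31.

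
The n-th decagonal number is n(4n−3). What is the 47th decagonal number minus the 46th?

369

Consecutive decagonal numbers differ by 8n − 7: here 8·47 − 7 = 369.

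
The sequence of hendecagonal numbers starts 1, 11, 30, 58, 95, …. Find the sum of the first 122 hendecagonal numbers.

Σ i(9i−7)/2 = (9Σi² − 7Σi) / 2 over i = 1..122.
Σi = 7503 and Σi² = 612745.
(9·612745 − 7·7503) / 2 = 5462184/2 = 2731092.

2731092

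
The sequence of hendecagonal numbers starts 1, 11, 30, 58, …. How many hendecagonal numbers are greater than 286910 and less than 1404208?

306

The n-th hendecagonal number is n(9n−7)/2.
Smallest index with value > 286910: n = 253 (giving 287155).
Largest index with value < 1404208: n = 558 (giving 1399185).
Indices 253 through 558: 306 terms.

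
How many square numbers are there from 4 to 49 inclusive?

6

The n-th square number is n².
Smallest index with value ≥ 4: n = 2 (giving 4).
Largest index with value ≤ 49: n = 7 (giving 49).
Indices 2 through 7: 6 terms.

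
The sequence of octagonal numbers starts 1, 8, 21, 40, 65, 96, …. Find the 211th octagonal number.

133141

The 211th octagonal number is n(3n−2) with n = 211.
211·(3·211 − 2) = 211·631 = 133141.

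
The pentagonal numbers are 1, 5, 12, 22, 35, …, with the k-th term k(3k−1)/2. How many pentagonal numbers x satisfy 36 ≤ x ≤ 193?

6

The n-th pentagonal number is n(3n−1)/2.
Smallest index with value ≥ 36: n = 6 (giving 51).
Largest index with value ≤ 193: n = 11 (giving 176).
Indices 6 through 11: 6 terms.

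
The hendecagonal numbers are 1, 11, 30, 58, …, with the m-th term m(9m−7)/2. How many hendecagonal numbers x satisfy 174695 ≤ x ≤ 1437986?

368

The n-th hendecagonal number is n(9n−7)/2.
Smallest index with value ≥ 174695: n = 198 (giving 175725).
Largest index with value ≤ 1437986: n = 565 (giving 1434535).
Indices 198 through 565: 368 terms.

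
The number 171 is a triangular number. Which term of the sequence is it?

18

Set n(n+1)/2 = 171, giving n² + n − 342 = 0.
The discriminant is 1 + 8·171 = 1369, and √1369 = 37.
So n = (-1 + 37) / 2 = 36/2 = 18.
Check: 18·19/2 = 171. ✓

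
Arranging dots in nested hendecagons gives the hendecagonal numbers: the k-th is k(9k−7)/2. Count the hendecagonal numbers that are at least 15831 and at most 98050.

89

The n-th hendecagonal number is n(9n−7)/2.
Smallest index with value ≥ 15831: n = 60 (giving 15990).
Largest index with value ≤ 98050: n = 148 (giving 98050).
Indices 60 through 148: 89 terms.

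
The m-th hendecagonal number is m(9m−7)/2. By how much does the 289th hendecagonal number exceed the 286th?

289·(9·289 − 7)/2 = 374833 and 286·(9·286 − 7)/2 = 367081.
Difference: 374833 − 367081 = 7752.

7752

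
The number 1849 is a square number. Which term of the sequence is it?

43

We need n² = 1849, so n = √1849 = 43.
Check: 43² = 1849. ✓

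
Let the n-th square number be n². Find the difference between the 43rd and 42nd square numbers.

n² − (n−1)² = 2n − 1, so 43² − 42² = 2·43 − 1 = 85.

85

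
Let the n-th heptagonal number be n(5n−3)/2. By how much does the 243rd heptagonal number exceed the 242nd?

Consecutive heptagonal numbers differ by 5n − 4: here 5·243 − 4 = 1211.

1211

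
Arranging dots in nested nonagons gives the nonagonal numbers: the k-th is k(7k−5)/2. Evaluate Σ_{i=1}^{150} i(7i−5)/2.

Σ i(7i−5)/2 = (7Σi² − 5Σi) / 2 over i = 1..150.
Σi = 11325 and Σi² = 1136275.
(7·1136275 − 5·11325) / 2 = 7897300/2 = 3948650.

3948650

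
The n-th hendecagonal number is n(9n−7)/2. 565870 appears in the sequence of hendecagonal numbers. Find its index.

Set n(9n−7)/2 = 565870, giving 9n² − 7n − 1131740 = 0.
So n = (7 + 6383) / 18 = 6390/18 = 355.

355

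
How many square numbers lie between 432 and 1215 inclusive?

The n-th square number is n².
Smallest index with value ≥ 432: n = 21 (giving 441).
Largest index with value ≤ 1215: n = 34 (giving 1156).
Indices 21 through 34: 14 terms.

14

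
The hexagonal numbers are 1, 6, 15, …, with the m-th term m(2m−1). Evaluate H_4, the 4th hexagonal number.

4·(2·4 − 1) = 4·7 = 28.

28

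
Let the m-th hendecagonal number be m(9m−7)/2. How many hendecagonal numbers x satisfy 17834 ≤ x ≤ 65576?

The n-th hendecagonal number is n(9n−7)/2.
Smallest index with value ≥ 17834: n = 64 (giving 18208).
Largest index with value ≤ 65576: n = 121 (giving 65461).
Indices 64 through 121: 58 terms.

58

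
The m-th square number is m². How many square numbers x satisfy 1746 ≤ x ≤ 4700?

The n-th square number is n².
Smallest index with value ≥ 1746: n = 42 (giving 1764).
Largest index with value ≤ 4700: n = 68 (giving 4624).
Indices 42 through 68: 27 terms.

27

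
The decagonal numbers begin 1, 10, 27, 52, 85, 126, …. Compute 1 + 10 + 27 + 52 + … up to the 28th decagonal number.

Σ i(4i−3) = 4Σi² − 3Σi over i = 1..28.
Σi = 406 and Σi² = 7714.
4·7714 − 3·406 = 29638.

29638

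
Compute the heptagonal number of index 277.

The 277th heptagonal number is n(5n−3)/2 with n = 277.
277·(5·277 − 3)/2 = 277·1382/2 = 277·691 = 191407.

191407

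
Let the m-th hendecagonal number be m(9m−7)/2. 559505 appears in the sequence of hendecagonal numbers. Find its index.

353

Set n(9n−7)/2 = 559505, giving 9n² − 7n − 1119010 = 0.
The discriminant is 49 + 72·559505 = 40284409, and √40284409 = 6347.
So n = (7 + 6347) / 18 = 6354/18 = 353.
Check: 353·(9·353 − 7)/2 = 559505. ✓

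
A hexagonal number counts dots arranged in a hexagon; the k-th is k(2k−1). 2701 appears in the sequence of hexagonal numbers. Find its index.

Set n(2n−1) = 2701, giving 2n² − n − 2701 = 0.
The discriminant is 1 + 8·2701 = 21609, and √21609 = 147.
So n = (1 + 147) / 4 = 148/4 = 37.

37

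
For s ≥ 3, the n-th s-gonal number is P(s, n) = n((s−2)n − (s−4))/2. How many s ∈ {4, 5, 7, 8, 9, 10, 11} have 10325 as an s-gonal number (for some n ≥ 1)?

s = 4: P(4, 101) = 10201 and P(4, 102) = 10404; 10325 is not s-gonal.
s = 5: P(5, 83) = 10292 and P(5, 84) = 10542; 10325 is not s-gonal.
s = 7: P(7, 64) = 10144 and P(7, 65) = 10465; 10325 is not s-gonal.
s = 8: P(8, 59) = 10325. ✓
s = 9: P(9, 54) = 10071 and P(9, 55) = 10450; 10325 is not s-gonal.
s = 10: P(10, 51) = 10251 and P(10, 52) = 10660; 10325 is not s-gonal.
s = 11: P(11, 48) = 10200 and P(11, 49) = 10633; 10325 is not s-gonal.
Hits: s ∈ {8} → 1.

1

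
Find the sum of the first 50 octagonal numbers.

Σ i(3i−2) = 3Σi² − 2Σi over i = 1..50.
Σi = 1275 and Σi² = 42925.
3·42925 − 2·1275 = 126225.

126225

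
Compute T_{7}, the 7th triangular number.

28

7·8/2 = 56/2 = 28.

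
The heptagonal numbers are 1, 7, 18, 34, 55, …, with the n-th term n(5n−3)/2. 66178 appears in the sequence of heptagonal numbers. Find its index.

Set n(5n−3)/2 = 66178, giving 5n² − 3n − 132356 = 0.
The discriminant is 9 + 40·66178 = 2647129, and √2647129 = 1627.
So n = (3 + 1627) / 10 = 1630/10 = 163.

163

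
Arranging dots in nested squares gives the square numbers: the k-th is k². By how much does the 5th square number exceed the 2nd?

21

5² = 25 and 2² = 4.
Difference: 25 − 4 = 21.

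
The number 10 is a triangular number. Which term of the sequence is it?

4

Set n(n+1)/2 = 10, giving n² + n − 20 = 0.
So n = (-1 + 9) / 2 = 8/2 = 4.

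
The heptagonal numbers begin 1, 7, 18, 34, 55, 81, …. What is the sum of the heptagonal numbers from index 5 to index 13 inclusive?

1851

Σ i(5i−3)/2 = (5Σi² − 3Σi) / 2 over i = 5..13.
Σi = 91 − 10 = 81 and Σi² = 819 − 30 = 789.
(5·789 − 3·81) / 2 = 3702/2 = 1851.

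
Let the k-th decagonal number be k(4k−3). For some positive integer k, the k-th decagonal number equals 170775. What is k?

207

Set n(4n−3) = 170775, giving 4n² − 3n − 170775 = 0.
The discriminant is 9 + 16·170775 = 2732409, and √2732409 = 1653.
So n = (3 + 1653) / 8 = 1656/8 = 207.
Check: 207·(4·207 − 3) = 170775. ✓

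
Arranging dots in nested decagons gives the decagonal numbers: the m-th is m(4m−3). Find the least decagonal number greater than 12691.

12825

Solve n(4n−3) > 12691 for integer n.
The largest n with value ≤ 12691 is 56 (since 12376 ≤ 12691 < 12825), so the first above is n = 57, value 12825.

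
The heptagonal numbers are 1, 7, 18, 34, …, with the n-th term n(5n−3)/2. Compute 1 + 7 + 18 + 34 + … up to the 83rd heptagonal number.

Σ i(5i−3)/2 = (5Σi² − 3Σi) / 2 over i = 1..83.
Σi = 3486 and Σi² = 194054.
(5·194054 − 3·3486) / 2 = 959812/2 = 479906.

479906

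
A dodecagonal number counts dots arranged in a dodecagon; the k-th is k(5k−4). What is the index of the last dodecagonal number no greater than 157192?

177

Solve n(5n−4) ≤ 157192 for integer n.
n = 177 gives 155937 ≤ 157192, while n = 178 gives 157708 > 157192; so the answer is index 177.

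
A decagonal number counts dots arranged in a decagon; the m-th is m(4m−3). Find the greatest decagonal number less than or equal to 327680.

Solve n(4n−3) ≤ 327680 for integer n.
n = 286 gives 326326 ≤ 327680, while n = 287 gives 328615 > 327680; so the answer is 326326.

326326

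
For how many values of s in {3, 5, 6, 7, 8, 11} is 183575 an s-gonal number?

s = 3: P(3, 605) = 183315 and P(3, 606) = 183921; 183575 is not s-gonal.
s = 5: P(5, 350) = 183575. ✓
s = 6: P(6, 303) = 183315 and P(6, 304) = 184528; 183575 is not s-gonal.
s = 7: P(7, 271) = 183196 and P(7, 272) = 184552; 183575 is not s-gonal.
s = 8: P(8, 247) = 182533 and P(8, 248) = 184016; 183575 is not s-gonal.
s = 11: P(11, 202) = 182911 and P(11, 203) = 184730; 183575 is not s-gonal.
Hits: s ∈ {5} → 1.

1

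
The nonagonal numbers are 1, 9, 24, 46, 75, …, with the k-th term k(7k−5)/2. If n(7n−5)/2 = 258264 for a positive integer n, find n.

Set n(7n−5)/2 = 258264, giving 7n² − 5n − 516528 = 0.
The discriminant is 25 + 56·258264 = 14462809, and √14462809 = 3803.
So n = (5 + 3803) / 14 = 3808/14 = 272.
Check: 272·(7·272 − 5)/2 = 258264. ✓

272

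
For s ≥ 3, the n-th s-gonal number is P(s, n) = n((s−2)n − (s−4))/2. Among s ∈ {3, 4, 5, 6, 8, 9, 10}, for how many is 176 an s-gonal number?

s = 3: P(3, 18) = 171 and P(3, 19) = 190; 176 is not s-gonal.
s = 4: P(4, 13) = 169 and P(4, 14) = 196; 176 is not s-gonal.
s = 5: P(5, 11) = 176. ✓
s = 6: P(6, 9) = 153 and P(6, 10) = 190; 176 is not s-gonal.
s = 8: P(8, 8) = 176. ✓
s = 9: P(9, 7) = 154 and P(9, 8) = 204; 176 is not s-gonal.
s = 10: P(10, 7) = 175 and P(10, 8) = 232; 176 is not s-gonal.
Hits: s ∈ {5, 8} → 2.

2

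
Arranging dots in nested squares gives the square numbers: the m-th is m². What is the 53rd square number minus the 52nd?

n² − (n−1)² = 2n − 1, so 53² − 52² = 2·53 − 1 = 105.

105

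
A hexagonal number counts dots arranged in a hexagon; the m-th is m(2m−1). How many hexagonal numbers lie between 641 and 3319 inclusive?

22

The n-th hexagonal number is n(2n−1).
Smallest index with value ≥ 641: n = 19 (giving 703).
Largest index with value ≤ 3319: n = 40 (giving 3160).
Indices 19 through 40: 22 terms.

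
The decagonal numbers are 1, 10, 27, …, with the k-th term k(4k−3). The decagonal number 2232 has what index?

24

Set n(4n−3) = 2232, giving 4n² − 3n − 2232 = 0.
The discriminant is 9 + 16·2232 = 35721, and √35721 = 189.
So n = (3 + 189) / 8 = 192/8 = 24.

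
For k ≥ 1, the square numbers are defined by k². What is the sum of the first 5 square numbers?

55

Σ_{i=1}^{5} i² = 5·6·11/6 = 55.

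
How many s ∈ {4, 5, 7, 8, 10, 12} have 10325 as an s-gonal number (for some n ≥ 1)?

s = 4: P(4, 101) = 10201 and P(4, 102) = 10404; 10325 is not s-gonal.
s = 5: P(5, 83) = 10292 and P(5, 84) = 10542; 10325 is not s-gonal.
s = 7: P(7, 64) = 10144 and P(7, 65) = 10465; 10325 is not s-gonal.
s = 8: P(8, 59) = 10325. ✓
s = 10: P(10, 51) = 10251 and P(10, 52) = 10660; 10325 is not s-gonal.
s = 12: P(12, 45) = 9945 and P(12, 46) = 10396; 10325 is not s-gonal.
Hits: s ∈ {8} → 1.

1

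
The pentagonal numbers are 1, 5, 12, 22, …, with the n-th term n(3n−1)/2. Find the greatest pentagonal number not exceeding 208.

176

Solve n(3n−1)/2 ≤ 208 for integer n.
n = 11 gives 176 ≤ 208, while n = 12 gives 210 > 208; so the answer is 176.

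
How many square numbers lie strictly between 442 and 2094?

The n-th square number is n².
Smallest index with value > 442: n = 22 (giving 484).
Largest index with value < 2094: n = 45 (giving 2025).
Indices 22 through 45: 24 terms.

24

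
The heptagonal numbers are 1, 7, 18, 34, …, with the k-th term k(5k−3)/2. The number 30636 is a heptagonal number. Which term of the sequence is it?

111

Set n(5n−3)/2 = 30636, giving 5n² − 3n − 61272 = 0.
The discriminant is 9 + 40·30636 = 1225449, and √1225449 = 1107.
So n = (3 + 1107) / 10 = 1110/10 = 111.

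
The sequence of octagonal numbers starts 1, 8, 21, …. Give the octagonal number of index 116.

40136

116·(3·116 − 2) = 116·346 = 40136.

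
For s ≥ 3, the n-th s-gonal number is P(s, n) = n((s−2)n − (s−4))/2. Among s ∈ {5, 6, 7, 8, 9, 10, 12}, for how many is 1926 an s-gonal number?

s = 5: P(5, 36) = 1926. ✓
s = 6: P(6, 31) = 1891 and P(6, 32) = 2016; 1926 is not s-gonal.
s = 7: P(7, 28) = 1918 and P(7, 29) = 2059; 1926 is not s-gonal.
s = 8: P(8, 25) = 1825 and P(8, 26) = 1976; 1926 is not s-gonal.
s = 9: P(9, 23) = 1794 and P(9, 24) = 1956; 1926 is not s-gonal.
s = 10: P(10, 22) = 1870 and P(10, 23) = 2047; 1926 is not s-gonal.
s = 12: P(12, 20) = 1920 and P(12, 21) = 2121; 1926 is not s-gonal.
Hits: s ∈ {5} → 1.

1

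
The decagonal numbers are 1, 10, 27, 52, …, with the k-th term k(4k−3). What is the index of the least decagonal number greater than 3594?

31

Solve n(4n−3) > 3594 for integer n.
The largest n with value ≤ 3594 is 30 (since 3510 ≤ 3594 < 3751), so the first above is n = 31, value 3751.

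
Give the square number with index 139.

19321

The 139th square number is n² with n = 139.
139² = 19321.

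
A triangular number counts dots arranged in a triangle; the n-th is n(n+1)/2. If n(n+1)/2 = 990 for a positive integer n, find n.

Set n(n+1)/2 = 990, giving n² + n − 1980 = 0.
So n = (-1 + 89) / 2 = 88/2 = 44.

44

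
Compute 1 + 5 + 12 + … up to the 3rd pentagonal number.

Σ i(3i−1)/2 = (3Σi² − Σi) / 2 over i = 1..3.
Σi = 6 and Σi² = 14.
(3·14 − 1·6) / 2 = 36/2 = 18.

18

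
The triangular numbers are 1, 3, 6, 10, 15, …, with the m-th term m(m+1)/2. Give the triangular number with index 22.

253

The 22nd triangular number is n(n+1)/2 with n = 22.
22·23/2 = 506/2 = 253.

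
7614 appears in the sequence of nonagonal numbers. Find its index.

Set n(7n−5)/2 = 7614, giving 7n² − 5n − 15228 = 0.
The discriminant is 25 + 56·7614 = 426409, and √426409 = 653.
So n = (5 + 653) / 14 = 658/14 = 47.

47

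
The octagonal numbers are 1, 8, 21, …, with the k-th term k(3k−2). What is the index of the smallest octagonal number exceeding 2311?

Solve n(3n−2) > 2311 for integer n.
The largest n with value ≤ 2311 is 28 (since 2296 ≤ 2311 < 2465), so the first above is n = 29, value 2465.

29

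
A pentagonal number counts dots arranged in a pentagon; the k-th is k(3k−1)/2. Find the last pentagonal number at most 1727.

Solve n(3n−1)/2 ≤ 1727 for integer n.
n = 34 gives 1717 ≤ 1727, while n = 35 gives 1820 > 1727; so the answer is 1717.

1717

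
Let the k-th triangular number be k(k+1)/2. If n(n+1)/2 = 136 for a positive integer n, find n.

Set n(n+1)/2 = 136, giving n² + n − 272 = 0.
The discriminant is 1 + 8·136 = 1089, and √1089 = 33.
So n = (-1 + 33) / 2 = 32/2 = 16.

16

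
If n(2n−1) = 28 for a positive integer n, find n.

Set n(2n−1) = 28, giving 2n² − n − 28 = 0.
The discriminant is 1 + 8·28 = 225, and √225 = 15.
So n = (1 + 15) / 4 = 16/4 = 4.
Check: 4·(2·4 − 1) = 28. ✓

4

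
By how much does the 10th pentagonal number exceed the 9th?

28

Consecutive pentagonal numbers differ by 3n − 2: here 3·10 − 2 = 28.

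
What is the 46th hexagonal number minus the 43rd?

531

46·(2·46 − 1) = 4186 and 43·(2·43 − 1) = 3655.
Difference: 4186 − 3655 = 531.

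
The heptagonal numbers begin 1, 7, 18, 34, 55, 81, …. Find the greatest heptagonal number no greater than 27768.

27405

Solve n(5n−3)/2 ≤ 27768 for integer n.
n = 105 gives 27405 ≤ 27768, while n = 106 gives 27931 > 27768; so the answer is 27405.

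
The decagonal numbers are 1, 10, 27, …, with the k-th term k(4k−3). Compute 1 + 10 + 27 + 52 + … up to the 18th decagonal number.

7923

Σ i(4i−3) = 4Σi² − 3Σi over i = 1..18.
Σi = 171 and Σi² = 2109.
4·2109 − 3·171 = 7923.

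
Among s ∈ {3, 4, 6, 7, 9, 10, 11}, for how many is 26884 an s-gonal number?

2

s = 3: P(3, 231) = 26796 and P(3, 232) = 27028; 26884 is not s-gonal.
s = 4: P(4, 163) = 26569 and P(4, 164) = 26896; 26884 is not s-gonal.
s = 6: P(6, 116) = 26796 and P(6, 117) = 27261; 26884 is not s-gonal.
s = 7: P(7, 104) = 26884. ✓
s = 9: P(9, 88) = 26884. ✓
s = 10: P(10, 82) = 26650 and P(10, 83) = 27307; 26884 is not s-gonal.
s = 11: P(11, 77) = 26411 and P(11, 78) = 27105; 26884 is not s-gonal.
Hits: s ∈ {7, 9} → 2.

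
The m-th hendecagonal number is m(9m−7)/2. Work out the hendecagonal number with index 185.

The 185th hendecagonal number is n(9n−7)/2 with n = 185.
185·(9·185 − 7)/2 = 185·1658/2 = 185·829 = 153365.

153365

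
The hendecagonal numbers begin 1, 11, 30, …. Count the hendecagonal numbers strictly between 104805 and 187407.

51

The n-th hendecagonal number is n(9n−7)/2.
Smallest index with value > 104805: n = 154 (giving 106183).
Largest index with value < 187407: n = 204 (giving 186558).
Indices 154 through 204: 51 terms.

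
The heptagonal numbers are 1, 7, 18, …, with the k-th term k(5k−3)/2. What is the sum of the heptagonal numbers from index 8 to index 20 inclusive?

Σ i(5i−3)/2 = (5Σi² − 3Σi) / 2 over i = 8..20.
Σi = 210 − 28 = 182 and Σi² = 2870 − 140 = 2730.
(5·2730 − 3·182) / 2 = 13104/2 = 6552.

6552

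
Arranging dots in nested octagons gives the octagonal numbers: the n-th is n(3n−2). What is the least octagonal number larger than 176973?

Solve n(3n−2) > 176973 for integer n.
The largest n with value ≤ 176973 is 243 (since 176661 ≤ 176973 < 178120), so the first above is n = 244, value 178120.

178120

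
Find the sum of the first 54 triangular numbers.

27720

Σ i(i+1)/2 = (Σi² + Σi) / 2 over i = 1..54.
Σi = 1485 and Σi² = 53955.
(1·53955 + 1·1485) / 2 = 55440/2 = 27720.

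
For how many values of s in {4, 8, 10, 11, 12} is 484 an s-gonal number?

s = 4: P(4, 22) = 484. ✓
s = 8: P(8, 13) = 481 and P(8, 14) = 560; 484 is not s-gonal.
s = 10: P(10, 11) = 451 and P(10, 12) = 540; 484 is not s-gonal.
s = 11: P(11, 10) = 415 and P(11, 11) = 506; 484 is not s-gonal.
s = 12: P(12, 10) = 460 and P(12, 11) = 561; 484 is not s-gonal.
Hits: s ∈ {4} → 1.

1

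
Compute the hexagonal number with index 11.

231

The 11th hexagonal number is n(2n−1) with n = 11.
11·(2·11 − 1) = 11·21 = 231.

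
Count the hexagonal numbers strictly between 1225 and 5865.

29

The n-th hexagonal number is n(2n−1).
Smallest index with value > 1225: n = 26 (giving 1326).
Largest index with value < 5865: n = 54 (giving 5778).
Indices 26 through 54: 29 terms.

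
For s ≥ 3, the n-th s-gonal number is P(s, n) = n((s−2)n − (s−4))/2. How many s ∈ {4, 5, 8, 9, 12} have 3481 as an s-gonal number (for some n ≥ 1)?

s = 4: P(4, 59) = 3481. ✓
s = 5: P(5, 48) = 3432 and P(5, 49) = 3577; 3481 is not s-gonal.
s = 8: P(8, 34) = 3400 and P(8, 35) = 3605; 3481 is not s-gonal.
s = 9: P(9, 31) = 3286 and P(9, 32) = 3504; 3481 is not s-gonal.
s = 12: P(12, 26) = 3276 and P(12, 27) = 3537; 3481 is not s-gonal.
Hits: s ∈ {4} → 1.

1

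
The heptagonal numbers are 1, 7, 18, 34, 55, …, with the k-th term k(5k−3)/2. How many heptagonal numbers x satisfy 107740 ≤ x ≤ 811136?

362

The n-th heptagonal number is n(5n−3)/2.
Smallest index with value ≥ 107740: n = 208 (giving 107848).
Largest index with value ≤ 811136: n = 569 (giving 808549).
Indices 208 through 569: 362 terms.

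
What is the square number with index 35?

The 35th square number is n² with n = 35.
35² = 1225.

1225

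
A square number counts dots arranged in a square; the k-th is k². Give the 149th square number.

22201

The 149th square number is n² with n = 149.
149² = 22201.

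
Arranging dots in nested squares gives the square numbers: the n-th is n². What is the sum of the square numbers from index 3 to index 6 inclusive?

Σ_{i=3}^{6} i² = 91 − 5 = 86.

86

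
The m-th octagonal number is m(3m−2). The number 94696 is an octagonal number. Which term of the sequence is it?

178

Set n(3n−2) = 94696, giving 3n² − 2n − 94696 = 0.
So n = (2 + 1066) / 6 = 1068/6 = 178.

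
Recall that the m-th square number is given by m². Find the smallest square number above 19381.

Solve n² > 19381 for integer n.
The largest n with value ≤ 19381 is 139 (since 19321 ≤ 19381 < 19600), so the first above is n = 140, value 19600.

19600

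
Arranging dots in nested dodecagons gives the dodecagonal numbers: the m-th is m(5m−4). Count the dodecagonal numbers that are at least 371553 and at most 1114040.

200

The n-th dodecagonal number is n(5n−4).
Smallest index with value ≥ 371553: n = 273 (giving 371553).
Largest index with value ≤ 1114040: n = 472 (giving 1112032).
Indices 273 through 472: 200 terms.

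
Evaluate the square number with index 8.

The 8th square number is n² with n = 8.
8² = 64.

64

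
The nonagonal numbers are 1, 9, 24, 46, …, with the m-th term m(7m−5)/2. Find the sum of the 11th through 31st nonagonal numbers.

34006

Σ i(7i−5)/2 = (7Σi² − 5Σi) / 2 over i = 11..31.
Σi = 496 − 55 = 441 and Σi² = 10416 − 385 = 10031.
(7·10031 − 5·441) / 2 = 68012/2 = 34006.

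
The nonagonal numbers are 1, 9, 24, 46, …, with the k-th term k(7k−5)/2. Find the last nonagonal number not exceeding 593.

559

Solve n(7n−5)/2 ≤ 593 for integer n.
n = 13 gives 559 ≤ 593, while n = 14 gives 651 > 593; so the answer is 559.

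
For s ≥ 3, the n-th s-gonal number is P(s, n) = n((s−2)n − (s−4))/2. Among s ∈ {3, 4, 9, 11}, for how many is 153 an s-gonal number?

1

s = 3: P(3, 17) = 153. ✓
s = 4: P(4, 12) = 144 and P(4, 13) = 169; 153 is not s-gonal.
s = 9: P(9, 6) = 111 and P(9, 7) = 154; 153 is not s-gonal.
s = 11: P(11, 6) = 141 and P(11, 7) = 196; 153 is not s-gonal.
Hits: s ∈ {3} → 1.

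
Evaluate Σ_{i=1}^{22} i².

3795

Σ_{i=1}^{22} i² = 22·23·45/6 = 3795.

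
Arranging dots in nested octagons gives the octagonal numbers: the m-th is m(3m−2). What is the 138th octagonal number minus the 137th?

Consecutive octagonal numbers differ by 6n − 5: here 6·138 − 5 = 823.

823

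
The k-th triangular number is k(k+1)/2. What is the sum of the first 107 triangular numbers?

209934

Σ i(i+1)/2 = (Σi² + Σi) / 2 over i = 1..107.
Σi = 5778 and Σi² = 414090.
(1·414090 + 1·5778) / 2 = 419868/2 = 209934.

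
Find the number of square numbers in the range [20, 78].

4

The n-th square number is n².
Smallest index with value ≥ 20: n = 5 (giving 25).
Largest index with value ≤ 78: n = 8 (giving 64).
Indices 5 through 8: 4 terms.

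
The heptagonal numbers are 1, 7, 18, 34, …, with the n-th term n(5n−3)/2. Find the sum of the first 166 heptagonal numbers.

3825636

Σ i(5i−3)/2 = (5Σi² − 3Σi) / 2 over i = 1..166.
Σi = 13861 and Σi² = 1538571.
(5·1538571 − 3·13861) / 2 = 7651272/2 = 3825636.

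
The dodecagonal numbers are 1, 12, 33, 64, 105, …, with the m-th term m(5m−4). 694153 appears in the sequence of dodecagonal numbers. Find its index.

Set n(5n−4) = 694153, giving 5n² − 4n − 694153 = 0.
The discriminant is 16 + 20·694153 = 13883076, and √13883076 = 3726.
So n = (4 + 3726) / 10 = 3730/10 = 373.
Check: 373·(5·373 − 4) = 694153. ✓

373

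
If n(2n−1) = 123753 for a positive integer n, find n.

249

Set n(2n−1) = 123753, giving 2n² − n − 123753 = 0.
The discriminant is 1 + 8·123753 = 990025, and √990025 = 995.
So n = (1 + 995) / 4 = 996/4 = 249.
Check: 249·(2·249 − 1) = 123753. ✓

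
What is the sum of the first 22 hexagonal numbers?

Σ i(2i−1) = 2Σi² − Σi over i = 1..22.
Σi = 253 and Σi² = 3795.
2·3795 − 1·253 = 7337.

7337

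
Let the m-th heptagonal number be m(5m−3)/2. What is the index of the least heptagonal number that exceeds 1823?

28

Solve n(5n−3)/2 > 1823 for integer n.
The largest n with value ≤ 1823 is 27 (since 1782 ≤ 1823 < 1918), so the first above is n = 28, value 1918.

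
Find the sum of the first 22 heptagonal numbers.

9108

Σ i(5i−3)/2 = (5Σi² − 3Σi) / 2 over i = 1..22.
Σi = 253 and Σi² = 3795.
(5·3795 − 3·253) / 2 = 18216/2 = 9108.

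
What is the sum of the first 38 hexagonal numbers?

37297

Σ i(2i−1) = 2Σi² − Σi over i = 1..38.
Σi = 741 and Σi² = 19019.
2·19019 − 1·741 = 37297.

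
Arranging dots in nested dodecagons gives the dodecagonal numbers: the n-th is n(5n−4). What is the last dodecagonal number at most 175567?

174097

Solve n(5n−4) ≤ 175567 for integer n.
n = 187 gives 174097 ≤ 175567, while n = 188 gives 175968 > 175567; so the answer is 174097.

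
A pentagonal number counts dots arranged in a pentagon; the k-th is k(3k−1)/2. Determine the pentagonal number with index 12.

The 12th pentagonal number is n(3n−1)/2 with n = 12.
12·(3·12 − 1)/2 = 12·35/2 = 210.

210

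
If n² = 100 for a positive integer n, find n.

We need n² = 100, so n = √100 = 10.

10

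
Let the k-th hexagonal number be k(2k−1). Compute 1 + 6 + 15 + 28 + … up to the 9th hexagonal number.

Σ i(2i−1) = 2Σi² − Σi over i = 1..9.
Σi = 45 and Σi² = 285.
2·285 − 1·45 = 525.

525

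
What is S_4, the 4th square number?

The 4th square number is n² with n = 4.
4² = 16.

16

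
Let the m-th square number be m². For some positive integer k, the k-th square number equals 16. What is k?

4

We need n² = 16, so n = √16 = 4.
Check: 4² = 16. ✓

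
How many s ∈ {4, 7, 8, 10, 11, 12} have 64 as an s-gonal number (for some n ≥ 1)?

2

s = 4: P(4, 8) = 64. ✓
s = 7: P(7, 5) = 55 and P(7, 6) = 81; 64 is not s-gonal.
s = 8: P(8, 4) = 40 and P(8, 5) = 65; 64 is not s-gonal.
s = 10: P(10, 4) = 52 and P(10, 5) = 85; 64 is not s-gonal.
s = 11: P(11, 4) = 58 and P(11, 5) = 95; 64 is not s-gonal.
s = 12: P(12, 4) = 64. ✓
Hits: s ∈ {4, 12} → 2.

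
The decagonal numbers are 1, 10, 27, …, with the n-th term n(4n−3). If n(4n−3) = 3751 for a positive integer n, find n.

Set n(4n−3) = 3751, giving 4n² − 3n − 3751 = 0.
The discriminant is 9 + 16·3751 = 60025, and √60025 = 245.
So n = (3 + 245) / 8 = 248/8 = 31.

31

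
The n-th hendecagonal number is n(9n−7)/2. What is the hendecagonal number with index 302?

409361

The 302nd hendecagonal number is n(9n−7)/2 with n = 302.
302·(9·302 − 7)/2 = 302·2711/2 = 409361.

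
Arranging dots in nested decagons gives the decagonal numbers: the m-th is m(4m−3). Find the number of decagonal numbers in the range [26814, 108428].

83

The n-th decagonal number is n(4n−3).
Smallest index with value ≥ 26814: n = 83 (giving 27307).
Largest index with value ≤ 108428: n = 165 (giving 108405).
Indices 83 through 165: 83 terms.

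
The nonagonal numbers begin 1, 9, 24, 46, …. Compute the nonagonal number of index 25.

2125

The 25th nonagonal number is n(7n−5)/2 with n = 25.
25·(7·25 − 5)/2 = 25·170/2 = 25·85 = 2125.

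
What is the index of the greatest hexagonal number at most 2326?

Solve n(2n−1) ≤ 2326 for integer n.
n = 34 gives 2278 ≤ 2326, while n = 35 gives 2415 > 2326; so the answer is index 34.

34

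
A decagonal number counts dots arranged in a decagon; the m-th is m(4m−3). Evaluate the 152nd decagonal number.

91960

The 152nd decagonal number is n(4n−3) with n = 152.
152·(4·152 − 3) = 152·605 = 91960.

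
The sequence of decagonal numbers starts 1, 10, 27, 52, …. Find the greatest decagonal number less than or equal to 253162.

Solve n(4n−3) ≤ 253162 for integer n.
n = 251 gives 251251 ≤ 253162, while n = 252 gives 253260 > 253162; so the answer is 251251.

251251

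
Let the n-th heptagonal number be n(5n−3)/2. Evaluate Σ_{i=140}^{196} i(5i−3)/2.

Σ i(5i−3)/2 = (5Σi² − 3Σi) / 2 over i = 140..196.
Σi = 19306 − 9730 = 9576 and Σi² = 2529086 − 904890 = 1624196.
(5·1624196 − 3·9576) / 2 = 8092252/2 = 4046126.

4046126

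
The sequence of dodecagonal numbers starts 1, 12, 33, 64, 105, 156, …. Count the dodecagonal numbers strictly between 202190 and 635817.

155

The n-th dodecagonal number is n(5n−4).
Smallest index with value > 202190: n = 202 (giving 203212).
Largest index with value < 635817: n = 356 (giving 632256).
Indices 202 through 356: 155 terms.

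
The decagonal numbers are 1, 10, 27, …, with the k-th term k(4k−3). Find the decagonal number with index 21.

1701

The 21st decagonal number is n(4n−3) with n = 21.
21·(4·21 − 3) = 21·81 = 1701.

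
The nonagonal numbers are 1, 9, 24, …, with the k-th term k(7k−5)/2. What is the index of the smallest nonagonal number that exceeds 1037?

Solve n(7n−5)/2 > 1037 for integer n.
The largest n with value ≤ 1037 is 17 (since 969 ≤ 1037 < 1089), so the first above is n = 18, value 1089.

18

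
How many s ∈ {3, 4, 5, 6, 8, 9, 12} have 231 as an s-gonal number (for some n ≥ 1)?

s = 3: P(3, 21) = 231. ✓
s = 4: P(4, 15) = 225 and P(4, 16) = 256; 231 is not s-gonal.
s = 5: P(5, 12) = 210 and P(5, 13) = 247; 231 is not s-gonal.
s = 6: P(6, 11) = 231. ✓
s = 8: P(8, 9) = 225 and P(8, 10) = 280; 231 is not s-gonal.
s = 9: P(9, 8) = 204 and P(9, 9) = 261; 231 is not s-gonal.
s = 12: P(12, 7) = 217 and P(12, 8) = 288; 231 is not s-gonal.
Hits: s ∈ {3, 6} → 2.

2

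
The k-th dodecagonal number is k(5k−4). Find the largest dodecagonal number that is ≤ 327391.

Solve n(5n−4) ≤ 327391 for integer n.
n = 256 gives 326656 ≤ 327391, while n = 257 gives 329217 > 327391; so the answer is 326656.

326656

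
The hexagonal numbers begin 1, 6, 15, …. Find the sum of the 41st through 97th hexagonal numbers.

Σ i(2i−1) = 2Σi² − Σi over i = 41..97.
Σi = 4753 − 820 = 3933 and Σi² = 308945 − 22140 = 286805.
2·286805 − 1·3933 = 569677.

569677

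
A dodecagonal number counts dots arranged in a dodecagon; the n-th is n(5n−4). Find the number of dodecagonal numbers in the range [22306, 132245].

96

The n-th dodecagonal number is n(5n−4).
Smallest index with value ≥ 22306: n = 68 (giving 22848).
Largest index with value ≤ 132245: n = 163 (giving 132193).
Indices 68 through 163: 96 terms.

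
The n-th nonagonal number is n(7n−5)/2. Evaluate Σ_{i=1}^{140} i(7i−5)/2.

3211040

Σ i(7i−5)/2 = (7Σi² − 5Σi) / 2 over i = 1..140.
Σi = 9870 and Σi² = 924490.
(7·924490 − 5·9870) / 2 = 6422080/2 = 3211040.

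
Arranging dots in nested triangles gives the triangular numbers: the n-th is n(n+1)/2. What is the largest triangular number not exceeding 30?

28

Solve n(n+1)/2 ≤ 30 for integer n.
n = 7 gives 28 ≤ 30, while n = 8 gives 36 > 30; so the answer is 28.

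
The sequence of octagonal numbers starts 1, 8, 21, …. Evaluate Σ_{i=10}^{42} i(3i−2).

74184

Σ i(3i−2) = 3Σi² − 2Σi over i = 10..42.
Σi = 903 − 45 = 858 and Σi² = 25585 − 285 = 25300.
3·25300 − 2·858 = 74184.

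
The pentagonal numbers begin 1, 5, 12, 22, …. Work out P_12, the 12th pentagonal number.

210

The 12th pentagonal number is n(3n−1)/2 with n = 12.
12·(3·12 − 1)/2 = 12·35/2 = 210.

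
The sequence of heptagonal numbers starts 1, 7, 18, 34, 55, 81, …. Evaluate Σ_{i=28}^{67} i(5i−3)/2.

236100

Σ i(5i−3)/2 = (5Σi² − 3Σi) / 2 over i = 28..67.
Σi = 2278 − 378 = 1900 and Σi² = 102510 − 6930 = 95580.
(5·95580 − 3·1900) / 2 = 472200/2 = 236100.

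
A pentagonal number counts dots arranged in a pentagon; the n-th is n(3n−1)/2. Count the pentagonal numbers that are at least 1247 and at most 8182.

46

The n-th pentagonal number is n(3n−1)/2.
Smallest index with value ≥ 1247: n = 29 (giving 1247).
Largest index with value ≤ 8182: n = 74 (giving 8177).
Indices 29 through 74: 46 terms.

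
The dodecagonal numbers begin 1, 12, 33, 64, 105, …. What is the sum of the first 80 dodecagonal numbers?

856440

Σ i(5i−4) = 5Σi² − 4Σi over i = 1..80.
Σi = 3240 and Σi² = 173880.
5·173880 − 4·3240 = 856440.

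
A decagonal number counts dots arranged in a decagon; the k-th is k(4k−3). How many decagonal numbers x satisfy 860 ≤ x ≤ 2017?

7

The n-th decagonal number is n(4n−3).
Smallest index with value ≥ 860: n = 16 (giving 976).
Largest index with value ≤ 2017: n = 22 (giving 1870).
Indices 16 through 22: 7 terms.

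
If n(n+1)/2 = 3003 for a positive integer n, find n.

Set n(n+1)/2 = 3003, giving n² + n − 6006 = 0.
So n = (-1 + 155) / 2 = 154/2 = 77.

77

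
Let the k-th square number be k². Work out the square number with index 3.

The 3rd square number is n² with n = 3.
3² = 9.

9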